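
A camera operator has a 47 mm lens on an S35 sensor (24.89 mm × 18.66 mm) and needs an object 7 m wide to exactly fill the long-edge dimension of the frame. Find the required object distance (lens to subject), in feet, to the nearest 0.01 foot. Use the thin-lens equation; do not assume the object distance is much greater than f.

43.52 ft

W: 7 m = 7000 mm.
Magnification m = w/W = dᵢ/dₒ; combined with 1/f = 1/dₒ + 1/dᵢ this gives dₒ = f·(1 + W/w).
dₒ = 47 mm × (1 + 7000/24.89) = 47 × 282.2374 ≈ 13265.160 mm = 13265.160/304.8 ft = 43.5209 ft.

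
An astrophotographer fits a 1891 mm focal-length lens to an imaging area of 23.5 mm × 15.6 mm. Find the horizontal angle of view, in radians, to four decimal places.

0.0124 rad

Angle of view α = 2·arctan(w/2f) with w = 23.5 mm and f = 1891 mm.
w/2f = 0.00621; arctan(0.00621) ≈ 0.0062 rad, so α ≈ 0.0124 rad.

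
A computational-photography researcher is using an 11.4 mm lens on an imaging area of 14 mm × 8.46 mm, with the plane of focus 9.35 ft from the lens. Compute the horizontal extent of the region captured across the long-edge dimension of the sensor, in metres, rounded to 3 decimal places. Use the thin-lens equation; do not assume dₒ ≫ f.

dₒ: 9.35 ft × 304.8 mm/ft = 2849.88 mm.
Similar triangles through the lens centre give W/dₒ = w/dᵢ; with 1/f = 1/dₒ + 1/dᵢ this gives W = w·(dₒ − f)/f.
W = 14 mm × (2849.88 − 11.4) / 11.4 = 14 × 248.9895 ≈ 3485.853 mm = 3.48585 m.

3.486 m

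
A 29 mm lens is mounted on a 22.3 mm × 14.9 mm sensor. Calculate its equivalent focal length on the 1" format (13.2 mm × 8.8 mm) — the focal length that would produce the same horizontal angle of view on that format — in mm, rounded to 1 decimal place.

17.2 mm

Equal angle of view means equal width/f ratio, so f₂ = f₁ · (width₂/width₁) = 29 × 13.2/22.3.
f₂ = 29 × 0.59193 ≈ 17.166 mm.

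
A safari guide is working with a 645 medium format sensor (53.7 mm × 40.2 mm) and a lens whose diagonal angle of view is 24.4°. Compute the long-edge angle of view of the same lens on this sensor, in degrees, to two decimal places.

19.64°

Sensor diagonal = √(53.7² + 40.2²) = √4499.7300 ≈ 67.0800 mm.
From the diagonal AOV: f = 67.0800 / (2·tan(12.2°)) = 67.0800 / 0.43242 ≈ 155.1287 mm.
Long-edge AOV = 2·arctan(53.7 / (2 × 155.1287)) = 2·arctan(0.17308) ≈ 19.6392°.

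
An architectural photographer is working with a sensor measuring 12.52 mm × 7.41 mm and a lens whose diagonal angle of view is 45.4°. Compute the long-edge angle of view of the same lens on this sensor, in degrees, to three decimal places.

39.596°

Sensor diagonal = √(12.52² + 7.41²) = √211.6585 ≈ 14.5485 mm.
From the diagonal AOV: f = 14.5485 / (2·tan(22.7°)) = 14.5485 / 0.83662 ≈ 17.3896 mm.
Long-edge AOV = 2·arctan(12.52 / (2 × 17.3896)) = 2·arctan(0.35998) ≈ 39.5962°.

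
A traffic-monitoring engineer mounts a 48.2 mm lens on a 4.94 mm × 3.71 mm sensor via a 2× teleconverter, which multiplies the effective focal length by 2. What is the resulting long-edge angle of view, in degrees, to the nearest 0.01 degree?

2.94°

Effective focal length f = 48.2 × 2 = 96.4 mm.
α = 2·arctan(4.94 / (2 × 96.4)) = 2·arctan(0.02562) ≈ 2.9355°.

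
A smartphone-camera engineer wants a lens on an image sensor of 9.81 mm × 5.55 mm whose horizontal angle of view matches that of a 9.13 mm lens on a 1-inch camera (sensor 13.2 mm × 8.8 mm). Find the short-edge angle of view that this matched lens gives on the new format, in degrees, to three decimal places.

44.487°

Equal horizontal AOV ⇒ f₂ = f₁ · 9.81/13.2 = 9.13 × 0.74318 ≈ 6.7853 mm.
Short-edge AOV on the new format = 2·arctan(5.55 / (2 × 6.7853)) = 2·arctan(0.40898) ≈ 44.4867°.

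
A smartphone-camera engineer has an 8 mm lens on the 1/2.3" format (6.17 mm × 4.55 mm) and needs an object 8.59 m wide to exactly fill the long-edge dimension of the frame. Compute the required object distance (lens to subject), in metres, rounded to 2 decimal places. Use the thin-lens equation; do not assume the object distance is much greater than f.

11.15 m

W: 8.59 m = 8590 mm.
Magnification m = w/W = dᵢ/dₒ; combined with 1/f = 1/dₒ + 1/dᵢ this gives dₒ = f·(1 + W/w).
dₒ = 8 mm × (1 + 8590/6.17) = 8 × 1393.2204 ≈ 11145.763 mm = 11.1458 m.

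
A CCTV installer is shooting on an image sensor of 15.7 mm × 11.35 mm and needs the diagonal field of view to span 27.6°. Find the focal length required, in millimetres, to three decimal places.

Sensor diagonal = √(15.7² + 11.35²) = √375.3125 ≈ 19.3730 mm.
From α = 2·arctan(d/2f) we get f = d / (2·tan(α/2)).
With d = 19.3730 mm and α/2 = 13.8°, tan(α/2) ≈ 0.24562, so f ≈ 19.3730 / 0.49125 ≈ 39.4363 mm.

39.436 mm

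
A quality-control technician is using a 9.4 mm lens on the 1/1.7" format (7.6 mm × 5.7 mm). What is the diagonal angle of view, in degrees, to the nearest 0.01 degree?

Sensor diagonal = √(7.6² + 5.7²) = √90.2500 ≈ 9.5000 mm.
Angle of view α = 2·arctan(d/2f) with d = 9.5000 mm and f = 9.4 mm.
d/2f = 0.50532; arctan(0.50532) ≈ 26.8083°, so α ≈ 53.6167°.

53.62°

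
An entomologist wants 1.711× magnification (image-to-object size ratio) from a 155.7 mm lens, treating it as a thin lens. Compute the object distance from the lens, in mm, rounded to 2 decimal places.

With m = dᵢ/dₒ and 1/f = 1/dₒ + 1/dᵢ, substituting dᵢ = m·dₒ gives 1/f = (1 + 1/m)/dₒ, hence dₒ = f·(1 + 1/m).
dₒ = 155.7 × (1 + 1/1.711) = 155.7 × 1.58445 ≈ 246.699 mm.

246.70 mm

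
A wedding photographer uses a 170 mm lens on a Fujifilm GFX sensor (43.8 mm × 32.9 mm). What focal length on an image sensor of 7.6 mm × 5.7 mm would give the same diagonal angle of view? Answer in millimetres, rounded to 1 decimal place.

29.5 mm

Sensor diagonal = √(43.8² + 32.9²) = √3000.8500 ≈ 54.7800 mm.
Sensor diagonal = √(7.6² + 5.7²) = √90.2500 ≈ 9.5000 mm.
Equal angle of view means equal diagonal/f ratio, so f₂ = f₁ · (diagonal₂/diagonal₁) = 170 × 9.5000/54.7800.
f₂ = 170 × 0.17342 ≈ 29.482 mm.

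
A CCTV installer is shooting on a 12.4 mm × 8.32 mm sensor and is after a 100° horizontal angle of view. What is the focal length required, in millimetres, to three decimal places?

5.202 mm

From α = 2·arctan(w/2f) we get f = w / (2·tan(α/2)).
With w = 12.4 mm and α/2 = 50°, tan(α/2) ≈ 1.19175, so f ≈ 12.4 / 2.38351 ≈ 5.2024 mm.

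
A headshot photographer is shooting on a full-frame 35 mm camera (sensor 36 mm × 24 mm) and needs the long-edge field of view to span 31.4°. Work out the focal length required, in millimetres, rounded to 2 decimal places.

64.04 mm

From α = 2·arctan(w/2f) we get f = w / (2·tan(α/2)).
With w = 36 mm and α/2 = 15.7°, tan(α/2) ≈ 0.28109, so f ≈ 36 / 0.56217 ≈ 64.0370 mm.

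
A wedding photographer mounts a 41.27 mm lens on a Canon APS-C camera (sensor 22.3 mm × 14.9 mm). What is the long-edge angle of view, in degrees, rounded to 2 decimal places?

30.24°

Angle of view α = 2·arctan(w/2f) with w = 22.3 mm and f = 41.27 mm.
w/2f = 0.27017; arctan(0.27017) ≈ 15.1188°, so α ≈ 30.2375°.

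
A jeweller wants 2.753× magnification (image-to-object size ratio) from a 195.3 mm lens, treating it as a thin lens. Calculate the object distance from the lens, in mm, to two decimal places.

With m = dᵢ/dₒ and 1/f = 1/dₒ + 1/dᵢ, substituting dᵢ = m·dₒ gives 1/f = (1 + 1/m)/dₒ, hence dₒ = f·(1 + 1/m).
dₒ = 195.3 × (1 + 1/2.753) = 195.3 × 1.36324 ≈ 266.241 mm.

266.24 mm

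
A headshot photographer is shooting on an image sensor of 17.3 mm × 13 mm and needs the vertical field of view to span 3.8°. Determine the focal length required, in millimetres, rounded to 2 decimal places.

From α = 2·arctan(h/2f) we get f = h / (2·tan(α/2)).
With h = 13 mm and α/2 = 1.9°, tan(α/2) ≈ 0.03317, so f ≈ 13 / 0.06635 ≈ 195.9400 mm.

195.94 mm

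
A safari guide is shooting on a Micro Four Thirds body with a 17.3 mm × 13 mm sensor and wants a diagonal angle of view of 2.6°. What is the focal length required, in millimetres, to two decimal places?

476.80 mm

Sensor diagonal = √(17.3² + 13²) = √468.2900 ≈ 21.6400 mm.
From α = 2·arctan(d/2f) we get f = d / (2·tan(α/2)).
With d = 21.6400 mm and α/2 = 1.3°, tan(α/2) ≈ 0.02269, so f ≈ 21.6400 / 0.04539 ≈ 476.7955 mm.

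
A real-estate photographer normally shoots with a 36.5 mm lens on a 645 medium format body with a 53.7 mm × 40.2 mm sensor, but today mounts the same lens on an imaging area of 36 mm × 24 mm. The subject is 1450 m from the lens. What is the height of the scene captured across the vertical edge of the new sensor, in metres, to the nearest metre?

The focal length stays 36.5 mm; the relevant sensor dimension is now h = 24 mm. Object distance dₒ = 1450 m = 1.45e+06 mm.
Thin-lens field height W = h·(dₒ − f)/f = 24 × (1.45e+06 − 36.5)/36.5 ≈ 953400.658 mm = 953.401 m.

953 m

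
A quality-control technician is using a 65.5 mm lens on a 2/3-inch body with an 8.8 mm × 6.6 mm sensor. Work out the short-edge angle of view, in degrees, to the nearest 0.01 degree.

5.77°

Angle of view α = 2·arctan(h/2f) with h = 6.6 mm and f = 65.5 mm.
h/2f = 0.05038; arctan(0.05038) ≈ 2.8842°, so α ≈ 5.7684°.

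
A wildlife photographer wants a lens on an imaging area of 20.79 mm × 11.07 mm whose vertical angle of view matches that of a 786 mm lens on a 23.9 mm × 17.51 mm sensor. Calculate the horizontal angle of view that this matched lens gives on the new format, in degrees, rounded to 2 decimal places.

Equal vertical AOV ⇒ f₂ = f₁ · 11.07/17.51 = 786 × 0.63221 ≈ 496.9172 mm.
Horizontal AOV on the new format = 2·arctan(20.79 / (2 × 496.9172)) = 2·arctan(0.02092) ≈ 2.3968°.

2.40°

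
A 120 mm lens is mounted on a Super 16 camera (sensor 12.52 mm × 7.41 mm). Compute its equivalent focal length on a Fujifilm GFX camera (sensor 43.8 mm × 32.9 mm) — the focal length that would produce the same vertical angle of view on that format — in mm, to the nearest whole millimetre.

Equal angle of view means equal height/f ratio, so f₂ = f₁ · (height₂/height₁) = 120 × 32.9/7.41.
f₂ = 120 × 4.43995 ≈ 532.794 mm.

533 mm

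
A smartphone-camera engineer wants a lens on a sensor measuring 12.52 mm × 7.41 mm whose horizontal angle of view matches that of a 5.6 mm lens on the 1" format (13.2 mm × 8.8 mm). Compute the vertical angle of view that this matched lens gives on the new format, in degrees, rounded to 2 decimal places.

69.79°

Equal horizontal AOV ⇒ f₂ = f₁ · 12.52/13.2 = 5.6 × 0.94848 ≈ 5.3115 mm.
Vertical AOV on the new format = 2·arctan(7.41 / (2 × 5.3115)) = 2·arctan(0.69754) ≈ 69.7947°.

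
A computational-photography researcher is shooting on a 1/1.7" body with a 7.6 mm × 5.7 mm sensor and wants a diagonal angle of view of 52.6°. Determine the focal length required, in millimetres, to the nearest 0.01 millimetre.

Sensor diagonal = √(7.6² + 5.7²) = √90.2500 ≈ 9.5000 mm.
From α = 2·arctan(d/2f) we get f = d / (2·tan(α/2)).
With d = 9.5000 mm and α/2 = 26.3°, tan(α/2) ≈ 0.49423, so f ≈ 9.5000 / 0.98846 ≈ 9.6109 mm.

9.61 mm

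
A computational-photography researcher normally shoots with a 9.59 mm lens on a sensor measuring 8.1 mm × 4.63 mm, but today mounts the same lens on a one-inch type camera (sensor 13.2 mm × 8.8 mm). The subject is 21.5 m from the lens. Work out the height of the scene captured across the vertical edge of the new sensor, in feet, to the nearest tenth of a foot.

64.7 ft

The focal length stays 9.59 mm; the relevant sensor dimension is now h = 8.8 mm. Object distance dₒ = 21.5 m = 21500 mm.
Thin-lens field height W = h·(dₒ − f)/f = 8.8 × (21500 − 9.59)/9.59 ≈ 19720.084 mm = 19720.084/304.8 ft = 64.6984 ft.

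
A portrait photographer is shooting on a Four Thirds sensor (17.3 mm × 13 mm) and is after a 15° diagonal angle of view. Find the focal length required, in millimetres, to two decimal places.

82.19 mm

Sensor diagonal = √(17.3² + 13²) = √468.2900 ≈ 21.6400 mm.
From α = 2·arctan(d/2f) we get f = d / (2·tan(α/2)).
With d = 21.6400 mm and α/2 = 7.5°, tan(α/2) ≈ 0.13165, so f ≈ 21.6400 / 0.26330 ≈ 82.1861 mm.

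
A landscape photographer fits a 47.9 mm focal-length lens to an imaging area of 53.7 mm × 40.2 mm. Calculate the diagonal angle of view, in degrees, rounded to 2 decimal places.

70.00°

Sensor diagonal = √(53.7² + 40.2²) = √4499.7300 ≈ 67.0800 mm.
Angle of view α = 2·arctan(d/2f) with d = 67.0800 mm and f = 47.9 mm.
d/2f = 0.70021; arctan(0.70021) ≈ 35.0001°, so α ≈ 70.0001°.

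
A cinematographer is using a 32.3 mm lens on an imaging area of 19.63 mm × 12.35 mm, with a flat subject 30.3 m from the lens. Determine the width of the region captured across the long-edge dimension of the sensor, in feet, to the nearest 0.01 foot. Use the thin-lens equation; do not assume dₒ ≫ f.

dₒ: 30.3 m = 30300 mm.
Similar triangles through the lens centre give W/dₒ = w/dᵢ; with 1/f = 1/dₒ + 1/dᵢ this gives W = w·(dₒ − f)/f.
W = 19.63 mm × (30300 − 32.3) / 32.3 = 19.63 × 937.0805 ≈ 18394.890 mm = 18394.890/304.8 ft = 60.3507 ft.

60.35 ft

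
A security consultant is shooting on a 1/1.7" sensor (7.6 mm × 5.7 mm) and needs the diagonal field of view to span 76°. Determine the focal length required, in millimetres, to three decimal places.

6.080 mm

Sensor diagonal = √(7.6² + 5.7²) = √90.2500 ≈ 9.5000 mm.
From α = 2·arctan(d/2f) we get f = d / (2·tan(α/2)).
With d = 9.5000 mm and α/2 = 38°, tan(α/2) ≈ 0.78129, so f ≈ 9.5000 / 1.56257 ≈ 6.0797 mm.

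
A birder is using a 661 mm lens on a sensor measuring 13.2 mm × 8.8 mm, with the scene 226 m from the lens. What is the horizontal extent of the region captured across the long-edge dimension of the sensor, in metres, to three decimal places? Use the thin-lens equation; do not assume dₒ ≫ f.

4.500 m

dₒ: 226 m = 226000 mm.
Similar triangles through the lens centre give W/dₒ = w/dᵢ; with 1/f = 1/dₒ + 1/dᵢ this gives W = w·(dₒ − f)/f.
W = 13.2 mm × (226000 − 661) / 661 = 13.2 × 340.9062 ≈ 4499.962 mm = 4.49996 m.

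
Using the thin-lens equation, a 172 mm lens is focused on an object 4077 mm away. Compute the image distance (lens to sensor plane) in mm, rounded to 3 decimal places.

179.576 mm

1/dᵢ = 1/f − 1/dₒ = 1/172 − 1/4077 = 0.0055687 mm⁻¹.
dᵢ = 1/0.0055687 ≈ 179.5759 mm.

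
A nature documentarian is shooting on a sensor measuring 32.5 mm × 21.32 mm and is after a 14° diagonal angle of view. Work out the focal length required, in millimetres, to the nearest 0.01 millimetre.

Sensor diagonal = √(32.5² + 21.32²) = √1510.7924 ≈ 38.8689 mm.
From α = 2·arctan(d/2f) we get f = d / (2·tan(α/2)).
With d = 38.8689 mm and α/2 = 7°, tan(α/2) ≈ 0.12278, so f ≈ 38.8689 / 0.24557 ≈ 158.2809 mm.

158.28 mm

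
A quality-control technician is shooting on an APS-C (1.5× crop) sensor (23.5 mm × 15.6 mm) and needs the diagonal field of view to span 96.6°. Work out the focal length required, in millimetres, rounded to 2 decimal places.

Sensor diagonal = √(23.5² + 15.6²) = √795.6100 ≈ 28.2066 mm.
From α = 2·arctan(d/2f) we get f = d / (2·tan(α/2)).
With d = 28.2066 mm and α/2 = 48.3°, tan(α/2) ≈ 1.12238, so f ≈ 28.2066 / 2.24475 ≈ 12.5656 mm.

12.57 mm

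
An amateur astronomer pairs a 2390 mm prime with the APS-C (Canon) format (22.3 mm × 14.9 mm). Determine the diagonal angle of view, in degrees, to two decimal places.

Sensor diagonal = √(22.3² + 14.9²) = √719.3000 ≈ 26.8198 mm.
Angle of view α = 2·arctan(d/2f) with d = 26.8198 mm and f = 2390 mm.
d/2f = 0.00561; arctan(0.00561) ≈ 0.3215°, so α ≈ 0.6429°.

0.64°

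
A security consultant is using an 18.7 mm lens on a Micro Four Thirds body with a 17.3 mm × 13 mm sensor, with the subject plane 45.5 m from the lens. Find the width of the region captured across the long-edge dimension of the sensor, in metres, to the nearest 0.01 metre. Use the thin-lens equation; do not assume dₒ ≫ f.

42.08 m

dₒ: 45.5 m = 45500 mm.
Similar triangles through the lens centre give W/dₒ = w/dᵢ; with 1/f = 1/dₒ + 1/dᵢ this gives W = w·(dₒ − f)/f.
W = 17.3 mm × (45500 − 18.7) / 18.7 = 17.3 × 2432.1551 ≈ 42076.283 mm = 42.0763 m.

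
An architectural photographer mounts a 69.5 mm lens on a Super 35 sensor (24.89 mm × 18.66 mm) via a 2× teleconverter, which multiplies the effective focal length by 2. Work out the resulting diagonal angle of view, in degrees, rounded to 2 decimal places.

12.77°

Effective focal length f = 69.5 × 2 = 139 mm.
Sensor diagonal = √(24.89² + 18.66²) = √967.7077 ≈ 31.1080 mm.
α = 2·arctan(31.108 / (2 × 139)) = 2·arctan(0.11190) ≈ 12.7696°.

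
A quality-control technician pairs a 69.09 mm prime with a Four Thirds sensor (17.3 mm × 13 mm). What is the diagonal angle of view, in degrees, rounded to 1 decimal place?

17.8°

Sensor diagonal = √(17.3² + 13²) = √468.2900 ≈ 21.6400 mm.
Angle of view α = 2·arctan(d/2f) with d = 21.6400 mm and f = 69.09 mm.
d/2f = 0.15661; arctan(0.15661) ≈ 8.9006°, so α ≈ 17.8013°.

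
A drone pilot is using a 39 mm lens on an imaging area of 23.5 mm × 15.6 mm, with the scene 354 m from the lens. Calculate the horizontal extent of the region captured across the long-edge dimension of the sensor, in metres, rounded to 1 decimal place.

213.3 m

dₒ: 354 m = 354000 mm.
Similar triangles through the lens centre give W/dₒ = w/dᵢ; with 1/f = 1/dₒ + 1/dᵢ this gives W = w·(dₒ − f)/f.
W = 23.5 mm × (354000 − 39) / 39 = 23.5 × 9075.9231 ≈ 213284.192 mm = 213.284 m.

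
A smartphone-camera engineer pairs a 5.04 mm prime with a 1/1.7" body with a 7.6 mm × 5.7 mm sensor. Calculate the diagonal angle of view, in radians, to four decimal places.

1.5116 rad

Sensor diagonal = √(7.6² + 5.7²) = √90.2500 ≈ 9.5000 mm.
Angle of view α = 2·arctan(d/2f) with d = 9.5000 mm and f = 5.04 mm.
d/2f = 0.94246; arctan(0.94246) ≈ 0.7558 rad, so α ≈ 1.5116 rad.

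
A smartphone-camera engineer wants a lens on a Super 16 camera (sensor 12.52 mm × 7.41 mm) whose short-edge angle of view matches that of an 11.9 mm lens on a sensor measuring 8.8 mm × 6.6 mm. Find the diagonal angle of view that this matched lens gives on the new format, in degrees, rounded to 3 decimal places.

57.133°

Equal short-edge AOV ⇒ f₂ = f₁ · 7.41/6.6 = 11.9 × 1.12273 ≈ 13.3605 mm.
Sensor diagonal = √(12.52² + 7.41²) = √211.6585 ≈ 14.5485 mm.
Diagonal AOV on the new format = 2·arctan(14.5485 / (2 × 13.3605)) = 2·arctan(0.54446) ≈ 57.1331°.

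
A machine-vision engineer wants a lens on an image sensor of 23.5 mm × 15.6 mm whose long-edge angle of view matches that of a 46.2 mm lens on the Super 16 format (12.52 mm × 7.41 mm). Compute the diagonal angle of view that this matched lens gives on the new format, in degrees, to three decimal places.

18.475°

Equal long-edge AOV ⇒ f₂ = f₁ · 23.5/12.52 = 46.2 × 1.87700 ≈ 86.7173 mm.
Sensor diagonal = √(23.5² + 15.6²) = √795.6100 ≈ 28.2066 mm.
Diagonal AOV on the new format = 2·arctan(28.2066 / (2 × 86.7173)) = 2·arctan(0.16264) ≈ 18.4749°.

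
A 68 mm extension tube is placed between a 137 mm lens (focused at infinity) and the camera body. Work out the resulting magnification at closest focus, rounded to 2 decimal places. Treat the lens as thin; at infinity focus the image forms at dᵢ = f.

0.50×

The tube moves the image plane from f to f + e, so dᵢ = 137 + 68 = 205 mm. Focus is achieved when 1/f = 1/dₒ + 1/dᵢ, giving dₒ = 1/(1/f − 1/(f+e)).
Magnification m = dᵢ/dₒ = (f+e)·(1/f − 1/(f+e)) = e/f = 68/137 ≈ 0.4964.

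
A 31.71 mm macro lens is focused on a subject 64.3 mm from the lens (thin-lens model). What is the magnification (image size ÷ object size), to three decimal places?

0.973×

Thin lens: 1/f = 1/dₒ + 1/dᵢ → 1/dᵢ = 1/31.71 − 1/64.3 = 0.0159837 mm⁻¹, so dᵢ ≈ 62.5638 mm.
Magnification m = dᵢ/dₒ = 62.5638/64.3 ≈ 0.97300.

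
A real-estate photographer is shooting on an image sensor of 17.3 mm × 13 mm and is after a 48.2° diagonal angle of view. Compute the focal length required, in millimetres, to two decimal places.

Sensor diagonal = √(17.3² + 13²) = √468.2900 ≈ 21.6400 mm.
From α = 2·arctan(d/2f) we get f = d / (2·tan(α/2)).
With d = 21.6400 mm and α/2 = 24.1°, tan(α/2) ≈ 0.44732, so f ≈ 21.6400 / 0.89464 ≈ 24.1884 mm.

24.19 mm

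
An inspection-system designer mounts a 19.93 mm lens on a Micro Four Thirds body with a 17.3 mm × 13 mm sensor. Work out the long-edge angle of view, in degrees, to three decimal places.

Angle of view α = 2·arctan(w/2f) with w = 17.3 mm and f = 19.93 mm.
w/2f = 0.43402; arctan(0.43402) ≈ 23.4618°, so α ≈ 46.9235°.

46.924°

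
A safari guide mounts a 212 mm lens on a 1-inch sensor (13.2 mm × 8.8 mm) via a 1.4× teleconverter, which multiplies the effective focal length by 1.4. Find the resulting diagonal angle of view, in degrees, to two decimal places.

Effective focal length f = 212 × 1.4 = 296.8 mm.
Sensor diagonal = √(13.2² + 8.8²) = √251.6800 ≈ 15.8644 mm.
α = 2·arctan(15.864 / (2 × 296.8)) = 2·arctan(0.02673) ≈ 3.0618°.

3.06°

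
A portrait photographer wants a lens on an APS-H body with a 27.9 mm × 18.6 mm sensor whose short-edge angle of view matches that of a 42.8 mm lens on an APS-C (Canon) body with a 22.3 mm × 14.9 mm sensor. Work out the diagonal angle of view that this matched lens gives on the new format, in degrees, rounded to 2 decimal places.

Equal short-edge AOV ⇒ f₂ = f₁ · 18.6/14.9 = 42.8 × 1.24832 ≈ 53.4282 mm.
Sensor diagonal = √(27.9² + 18.6²) = √1124.3700 ≈ 33.5316 mm.
Diagonal AOV on the new format = 2·arctan(33.5316 / (2 × 53.4282)) = 2·arctan(0.31380) ≈ 34.8438°.

34.84°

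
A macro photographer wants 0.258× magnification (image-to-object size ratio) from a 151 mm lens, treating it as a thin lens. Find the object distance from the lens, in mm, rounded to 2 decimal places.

With m = dᵢ/dₒ and 1/f = 1/dₒ + 1/dᵢ, substituting dᵢ = m·dₒ gives 1/f = (1 + 1/m)/dₒ, hence dₒ = f·(1 + 1/m).
dₒ = 151 × (1 + 1/0.258) = 151 × 4.87597 ≈ 736.271 mm.

736.27 mm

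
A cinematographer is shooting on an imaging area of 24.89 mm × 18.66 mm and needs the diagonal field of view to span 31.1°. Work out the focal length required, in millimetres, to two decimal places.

55.90 mm

Sensor diagonal = √(24.89² + 18.66²) = √967.7077 ≈ 31.1080 mm.
From α = 2·arctan(d/2f) we get f = d / (2·tan(α/2)).
With d = 31.1080 mm and α/2 = 15.55°, tan(α/2) ≈ 0.27826, so f ≈ 31.1080 / 0.55653 ≈ 55.8964 mm.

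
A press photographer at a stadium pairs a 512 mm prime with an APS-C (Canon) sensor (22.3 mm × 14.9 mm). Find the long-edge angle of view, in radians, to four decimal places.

0.0435 rad

Angle of view α = 2·arctan(w/2f) with w = 22.3 mm and f = 512 mm.
w/2f = 0.02178; arctan(0.02178) ≈ 0.0218 rad, so α ≈ 0.0435 rad.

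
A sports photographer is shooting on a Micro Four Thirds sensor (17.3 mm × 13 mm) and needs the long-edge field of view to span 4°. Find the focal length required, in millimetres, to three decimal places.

From α = 2·arctan(w/2f) we get f = w / (2·tan(α/2)).
With w = 17.3 mm and α/2 = 2°, tan(α/2) ≈ 0.03492, so f ≈ 17.3 / 0.06984 ≈ 247.7036 mm.

247.704 mm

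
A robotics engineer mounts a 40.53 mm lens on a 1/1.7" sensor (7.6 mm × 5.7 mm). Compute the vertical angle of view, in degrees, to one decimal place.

Angle of view α = 2·arctan(h/2f) with h = 5.7 mm and f = 40.53 mm.
h/2f = 0.07032; arctan(0.07032) ≈ 4.0223°, so α ≈ 8.0446°.

8.0°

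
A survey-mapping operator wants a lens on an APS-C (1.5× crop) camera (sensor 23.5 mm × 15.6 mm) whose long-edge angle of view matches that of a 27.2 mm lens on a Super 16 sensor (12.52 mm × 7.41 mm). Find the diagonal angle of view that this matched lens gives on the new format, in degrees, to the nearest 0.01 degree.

Equal long-edge AOV ⇒ f₂ = f₁ · 23.5/12.52 = 27.2 × 1.87700 ≈ 51.0543 mm.
Sensor diagonal = √(23.5² + 15.6²) = √795.6100 ≈ 28.2066 mm.
Diagonal AOV on the new format = 2·arctan(28.2066 / (2 × 51.0543)) = 2·arctan(0.27624) ≈ 30.8846°.

30.88°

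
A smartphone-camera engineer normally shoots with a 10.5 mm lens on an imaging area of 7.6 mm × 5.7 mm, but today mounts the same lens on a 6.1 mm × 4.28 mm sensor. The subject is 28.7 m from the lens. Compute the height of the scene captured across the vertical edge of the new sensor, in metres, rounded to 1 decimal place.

11.7 m

The focal length stays 10.5 mm; the relevant sensor dimension is now h = 4.28 mm. Object distance dₒ = 28.7 m = 28700 mm.
Thin-lens field height W = h·(dₒ − f)/f = 4.28 × (28700 − 10.5)/10.5 ≈ 11694.387 mm = 11.6944 m.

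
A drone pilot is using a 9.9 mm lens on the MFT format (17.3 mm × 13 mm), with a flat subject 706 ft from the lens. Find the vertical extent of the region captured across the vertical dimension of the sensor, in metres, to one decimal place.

282.6 m

dₒ: 706 ft × 304.8 mm/ft = 215188.79 mm.
Similar triangles through the lens centre give W/dₒ = h/dᵢ; with 1/f = 1/dₒ + 1/dᵢ this gives W = h·(dₒ − f)/f.
W = 13 mm × (215189 − 9.9) / 9.9 = 13 × 21735.2417 ≈ 282558.142 mm = 282.558 m.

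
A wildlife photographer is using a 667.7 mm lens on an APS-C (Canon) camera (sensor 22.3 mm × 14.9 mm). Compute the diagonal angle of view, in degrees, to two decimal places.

Sensor diagonal = √(22.3² + 14.9²) = √719.3000 ≈ 26.8198 mm.
Angle of view α = 2·arctan(d/2f) with d = 26.8198 mm and f = 667.7 mm.
d/2f = 0.02008; arctan(0.02008) ≈ 1.1506°, so α ≈ 2.3011°.

2.30°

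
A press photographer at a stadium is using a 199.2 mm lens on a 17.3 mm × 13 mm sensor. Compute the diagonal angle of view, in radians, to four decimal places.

0.1085 rad

Sensor diagonal = √(17.3² + 13²) = √468.2900 ≈ 21.6400 mm.
Angle of view α = 2·arctan(d/2f) with d = 21.6400 mm and f = 199.2 mm.
d/2f = 0.05432; arctan(0.05432) ≈ 0.0543 rad, so α ≈ 0.1085 rad.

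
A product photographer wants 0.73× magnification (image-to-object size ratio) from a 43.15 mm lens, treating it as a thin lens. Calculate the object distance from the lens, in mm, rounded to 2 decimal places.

With m = dᵢ/dₒ and 1/f = 1/dₒ + 1/dᵢ, substituting dᵢ = m·dₒ gives 1/f = (1 + 1/m)/dₒ, hence dₒ = f·(1 + 1/m).
dₒ = 43.15 × (1 + 1/0.73) = 43.15 × 2.36986 ≈ 102.260 mm.

102.26 mm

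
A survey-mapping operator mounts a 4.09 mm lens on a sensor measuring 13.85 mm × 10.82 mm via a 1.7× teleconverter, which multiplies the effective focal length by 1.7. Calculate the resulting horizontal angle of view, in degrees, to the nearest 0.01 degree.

89.77°

Effective focal length f = 4.09 × 1.7 = 6.953 mm.
α = 2·arctan(13.85 / (2 × 6.953)) = 2·arctan(0.99597) ≈ 89.7688°.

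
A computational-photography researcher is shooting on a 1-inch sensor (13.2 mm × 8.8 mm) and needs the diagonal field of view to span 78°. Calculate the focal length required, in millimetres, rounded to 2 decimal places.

9.80 mm

Sensor diagonal = √(13.2² + 8.8²) = √251.6800 ≈ 15.8644 mm.
From α = 2·arctan(d/2f) we get f = d / (2·tan(α/2)).
With d = 15.8644 mm and α/2 = 39°, tan(α/2) ≈ 0.80978, so f ≈ 15.8644 / 1.61957 ≈ 9.7955 mm.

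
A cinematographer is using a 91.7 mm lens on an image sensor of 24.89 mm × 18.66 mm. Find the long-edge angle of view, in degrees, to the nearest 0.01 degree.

Angle of view α = 2·arctan(w/2f) with w = 24.89 mm and f = 91.7 mm.
w/2f = 0.13571; arctan(0.13571) ≈ 7.7286°, so α ≈ 15.4573°.

15.46°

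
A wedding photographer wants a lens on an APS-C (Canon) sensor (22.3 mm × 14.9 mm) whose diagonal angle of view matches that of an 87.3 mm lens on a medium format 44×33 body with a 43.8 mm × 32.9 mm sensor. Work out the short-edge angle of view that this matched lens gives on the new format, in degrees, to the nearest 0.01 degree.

Sensor diagonal = √(43.8² + 32.9²) = √3000.8500 ≈ 54.7800 mm.
Sensor diagonal = √(22.3² + 14.9²) = √719.3000 ≈ 26.8198 mm.
Equal diagonal AOV ⇒ f₂ = f₁ · 26.8198/54.7800 = 87.3 × 0.48959 ≈ 42.7412 mm.
Short-edge AOV on the new format = 2·arctan(14.9 / (2 × 42.7412)) = 2·arctan(0.17430) ≈ 19.7752°.

19.78°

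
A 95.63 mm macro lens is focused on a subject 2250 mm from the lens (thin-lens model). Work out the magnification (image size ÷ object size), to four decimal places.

0.0444×

Thin lens: 1/f = 1/dₒ + 1/dᵢ → 1/dᵢ = 1/95.63 − 1/2250 = 0.0100125 mm⁻¹, so dᵢ ≈ 99.8749 mm.
Magnification m = dᵢ/dₒ = 99.8749/2250 ≈ 0.04439.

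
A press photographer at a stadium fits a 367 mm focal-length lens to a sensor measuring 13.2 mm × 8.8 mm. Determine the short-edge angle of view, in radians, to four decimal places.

Angle of view α = 2·arctan(h/2f) with h = 8.8 mm and f = 367 mm.
h/2f = 0.01199; arctan(0.01199) ≈ 0.0120 rad, so α ≈ 0.0240 rad.

0.0240 rad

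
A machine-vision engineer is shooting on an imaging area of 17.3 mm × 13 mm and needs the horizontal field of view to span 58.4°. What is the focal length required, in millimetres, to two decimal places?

From α = 2·arctan(w/2f) we get f = w / (2·tan(α/2)).
With w = 17.3 mm and α/2 = 29.2°, tan(α/2) ≈ 0.55888, so f ≈ 17.3 / 1.11776 ≈ 15.4774 mm.

15.48 mm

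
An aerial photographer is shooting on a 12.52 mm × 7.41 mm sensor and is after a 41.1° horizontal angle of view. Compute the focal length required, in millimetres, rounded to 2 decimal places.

From α = 2·arctan(w/2f) we get f = w / (2·tan(α/2)).
With w = 12.52 mm and α/2 = 20.55°, tan(α/2) ≈ 0.37488, so f ≈ 12.52 / 0.74976 ≈ 16.6987 mm.

16.70 mm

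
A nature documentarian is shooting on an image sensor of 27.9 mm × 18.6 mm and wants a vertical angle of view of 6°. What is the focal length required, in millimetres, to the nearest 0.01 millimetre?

177.45 mm

From α = 2·arctan(h/2f) we get f = h / (2·tan(α/2)).
With h = 18.6 mm and α/2 = 3°, tan(α/2) ≈ 0.05241, so f ≈ 18.6 / 0.10482 ≈ 177.4546 mm.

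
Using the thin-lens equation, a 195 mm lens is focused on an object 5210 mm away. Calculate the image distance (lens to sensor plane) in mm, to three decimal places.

1/dᵢ = 1/f − 1/dₒ = 1/195 − 1/5210 = 0.0049363 mm⁻¹.
dᵢ = 1/0.0049363 ≈ 202.5823 mm.

202.582 mm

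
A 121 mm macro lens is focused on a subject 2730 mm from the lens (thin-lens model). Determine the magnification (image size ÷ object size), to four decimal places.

0.0464×

Thin lens: 1/f = 1/dₒ + 1/dᵢ → 1/dᵢ = 1/121 − 1/2730 = 0.0078982 mm⁻¹, so dᵢ ≈ 126.6117 mm.
Magnification m = dᵢ/dₒ = 126.6117/2730 ≈ 0.04638.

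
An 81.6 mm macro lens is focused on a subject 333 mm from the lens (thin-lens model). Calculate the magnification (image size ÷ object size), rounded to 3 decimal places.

0.325×

Thin lens: 1/f = 1/dₒ + 1/dᵢ → 1/dᵢ = 1/81.6 − 1/333 = 0.0092519 mm⁻¹, so dᵢ ≈ 108.0859 mm.
Magnification m = dᵢ/dₒ = 108.0859/333 ≈ 0.32458.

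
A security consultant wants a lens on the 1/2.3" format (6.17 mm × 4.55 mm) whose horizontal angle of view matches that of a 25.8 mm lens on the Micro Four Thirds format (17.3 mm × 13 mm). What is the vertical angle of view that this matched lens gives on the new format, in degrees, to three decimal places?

Equal horizontal AOV ⇒ f₂ = f₁ · 6.17/17.3 = 25.8 × 0.35665 ≈ 9.2015 mm.
Vertical AOV on the new format = 2·arctan(4.55 / (2 × 9.2015)) = 2·arctan(0.24724) ≈ 27.7749°.

27.775°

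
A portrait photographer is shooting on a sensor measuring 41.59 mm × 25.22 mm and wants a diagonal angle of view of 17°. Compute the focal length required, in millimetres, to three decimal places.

162.726 mm

Sensor diagonal = √(41.59² + 25.22²) = √2365.7765 ≈ 48.6392 mm.
From α = 2·arctan(d/2f) we get f = d / (2·tan(α/2)).
With d = 48.6392 mm and α/2 = 8.5°, tan(α/2) ≈ 0.14945, so f ≈ 48.6392 / 0.29890 ≈ 162.7264 mm.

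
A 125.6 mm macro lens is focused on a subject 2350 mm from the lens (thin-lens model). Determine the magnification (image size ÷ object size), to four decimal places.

0.0565×

Thin lens: 1/f = 1/dₒ + 1/dᵢ → 1/dᵢ = 1/125.6 − 1/2350 = 0.0075363 mm⁻¹, so dᵢ ≈ 132.6920 mm.
Magnification m = dᵢ/dₒ = 132.6920/2350 ≈ 0.05646.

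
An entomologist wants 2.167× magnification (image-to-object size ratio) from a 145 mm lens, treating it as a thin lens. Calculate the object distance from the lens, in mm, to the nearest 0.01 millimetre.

With m = dᵢ/dₒ and 1/f = 1/dₒ + 1/dᵢ, substituting dᵢ = m·dₒ gives 1/f = (1 + 1/m)/dₒ, hence dₒ = f·(1 + 1/m).
dₒ = 145 × (1 + 1/2.167) = 145 × 1.46147 ≈ 211.913 mm.

211.91 mm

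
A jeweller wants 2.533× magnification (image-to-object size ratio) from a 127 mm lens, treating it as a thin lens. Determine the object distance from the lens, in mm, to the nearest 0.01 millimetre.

177.14 mm

With m = dᵢ/dₒ and 1/f = 1/dₒ + 1/dᵢ, substituting dᵢ = m·dₒ gives 1/f = (1 + 1/m)/dₒ, hence dₒ = f·(1 + 1/m).
dₒ = 127 × (1 + 1/2.533) = 127 × 1.39479 ≈ 177.138 mm.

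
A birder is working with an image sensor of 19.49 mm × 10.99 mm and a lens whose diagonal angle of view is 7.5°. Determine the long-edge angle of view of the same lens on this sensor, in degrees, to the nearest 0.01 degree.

Sensor diagonal = √(19.49² + 10.99²) = √500.6402 ≈ 22.3750 mm.
From the diagonal AOV: f = 22.3750 / (2·tan(3.75°)) = 22.3750 / 0.13109 ≈ 170.6882 mm.
Long-edge AOV = 2·arctan(19.49 / (2 × 170.6882)) = 2·arctan(0.05709) ≈ 6.5352°.

6.54°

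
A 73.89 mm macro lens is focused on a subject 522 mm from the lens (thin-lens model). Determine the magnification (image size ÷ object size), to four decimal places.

0.1649×

Thin lens: 1/f = 1/dₒ + 1/dᵢ → 1/dᵢ = 1/73.89 − 1/522 = 0.0116179 mm⁻¹, so dᵢ ≈ 86.0739 mm.
Magnification m = dᵢ/dₒ = 86.0739/522 ≈ 0.16489.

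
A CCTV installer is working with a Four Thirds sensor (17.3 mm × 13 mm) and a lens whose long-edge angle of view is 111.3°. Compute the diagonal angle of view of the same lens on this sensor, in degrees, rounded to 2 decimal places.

122.70°

From the long-edge AOV: f = 17.3 / (2·tan(55.65°)) = 17.3 / 2.92640 ≈ 5.9117 mm.
Sensor diagonal = √(17.3² + 13²) = √468.2900 ≈ 21.6400 mm.
Diagonal AOV = 2·arctan(21.6400 / (2 × 5.9117)) = 2·arctan(1.83027) ≈ 122.6985°.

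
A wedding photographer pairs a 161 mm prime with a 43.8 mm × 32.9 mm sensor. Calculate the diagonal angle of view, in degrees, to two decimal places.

Sensor diagonal = √(43.8² + 32.9²) = √3000.8500 ≈ 54.7800 mm.
Angle of view α = 2·arctan(d/2f) with d = 54.7800 mm and f = 161 mm.
d/2f = 0.17012; arctan(0.17012) ≈ 9.6550°, so α ≈ 19.3099°.

19.31°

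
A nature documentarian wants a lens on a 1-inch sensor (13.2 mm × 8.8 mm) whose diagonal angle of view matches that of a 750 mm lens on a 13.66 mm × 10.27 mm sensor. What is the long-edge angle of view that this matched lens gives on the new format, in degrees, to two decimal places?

1.09°

Sensor diagonal = √(13.66² + 10.27²) = √292.0685 ≈ 17.0900 mm.
Sensor diagonal = √(13.2² + 8.8²) = √251.6800 ≈ 15.8644 mm.
Equal diagonal AOV ⇒ f₂ = f₁ · 15.8644/17.0900 = 750 × 0.92829 ≈ 696.2148 mm.
Long-edge AOV on the new format = 2·arctan(13.2 / (2 × 696.2148)) = 2·arctan(0.00948) ≈ 1.0863°.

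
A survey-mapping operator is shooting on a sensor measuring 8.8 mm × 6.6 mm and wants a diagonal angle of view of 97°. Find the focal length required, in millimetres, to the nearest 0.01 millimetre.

4.87 mm

Sensor diagonal = √(8.8² + 6.6²) = √121.0000 ≈ 11.0000 mm.
From α = 2·arctan(d/2f) we get f = d / (2·tan(α/2)).
With d = 11.0000 mm and α/2 = 48.5°, tan(α/2) ≈ 1.13029, so f ≈ 11.0000 / 2.26059 ≈ 4.8660 mm.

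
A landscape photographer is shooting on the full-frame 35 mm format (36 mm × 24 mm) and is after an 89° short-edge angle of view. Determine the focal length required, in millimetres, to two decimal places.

12.21 mm

From α = 2·arctan(h/2f) we get f = h / (2·tan(α/2)).
With h = 24 mm and α/2 = 44.5°, tan(α/2) ≈ 0.98270, so f ≈ 24 / 1.96539 ≈ 12.2113 mm.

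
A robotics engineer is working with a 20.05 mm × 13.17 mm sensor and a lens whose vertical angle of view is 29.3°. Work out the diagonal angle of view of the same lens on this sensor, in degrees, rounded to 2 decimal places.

50.92°

From the vertical AOV: f = 13.17 / (2·tan(14.65°)) = 13.17 / 0.52283 ≈ 25.1901 mm.
Sensor diagonal = √(20.05² + 13.17²) = √575.4514 ≈ 23.9886 mm.
Diagonal AOV = 2·arctan(23.9886 / (2 × 25.1901)) = 2·arctan(0.47615) ≈ 50.9230°.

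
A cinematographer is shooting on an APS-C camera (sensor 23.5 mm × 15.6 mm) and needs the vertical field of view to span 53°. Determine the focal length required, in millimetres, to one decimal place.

From α = 2·arctan(h/2f) we get f = h / (2·tan(α/2)).
With h = 15.6 mm and α/2 = 26.5°, tan(α/2) ≈ 0.49858, so f ≈ 15.6 / 0.99716 ≈ 15.6444 mm.

15.6 mm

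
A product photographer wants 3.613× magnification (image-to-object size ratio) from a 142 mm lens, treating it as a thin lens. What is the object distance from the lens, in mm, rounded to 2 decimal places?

With m = dᵢ/dₒ and 1/f = 1/dₒ + 1/dᵢ, substituting dᵢ = m·dₒ gives 1/f = (1 + 1/m)/dₒ, hence dₒ = f·(1 + 1/m).
dₒ = 142 × (1 + 1/3.613) = 142 × 1.27678 ≈ 181.303 mm.

181.30 mm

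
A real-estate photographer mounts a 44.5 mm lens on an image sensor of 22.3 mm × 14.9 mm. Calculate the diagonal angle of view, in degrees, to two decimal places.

33.54°

Sensor diagonal = √(22.3² + 14.9²) = √719.3000 ≈ 26.8198 mm.
Angle of view α = 2·arctan(d/2f) with d = 26.8198 mm and f = 44.5 mm.
d/2f = 0.30135; arctan(0.30135) ≈ 16.7700°, so α ≈ 33.5399°.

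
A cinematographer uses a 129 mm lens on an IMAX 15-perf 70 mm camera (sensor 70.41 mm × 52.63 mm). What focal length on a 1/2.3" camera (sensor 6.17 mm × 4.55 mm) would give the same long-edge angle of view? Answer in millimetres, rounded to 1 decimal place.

Equal angle of view means equal width/f ratio, so f₂ = f₁ · (width₂/width₁) = 129 × 6.17/70.41.
f₂ = 129 × 0.08763 ≈ 11.304 mm.

11.3 mm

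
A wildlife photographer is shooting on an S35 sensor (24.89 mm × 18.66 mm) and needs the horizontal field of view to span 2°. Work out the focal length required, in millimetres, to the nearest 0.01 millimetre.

From α = 2·arctan(w/2f) we get f = w / (2·tan(α/2)).
With w = 24.89 mm and α/2 = 1°, tan(α/2) ≈ 0.01746, so f ≈ 24.89 / 0.03491 ≈ 712.9736 mm.

712.97 mm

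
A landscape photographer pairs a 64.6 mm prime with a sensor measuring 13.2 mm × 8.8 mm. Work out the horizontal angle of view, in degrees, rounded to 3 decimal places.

11.667°

Angle of view α = 2·arctan(w/2f) with w = 13.2 mm and f = 64.6 mm.
w/2f = 0.10217; arctan(0.10217) ≈ 5.8335°, so α ≈ 11.6670°.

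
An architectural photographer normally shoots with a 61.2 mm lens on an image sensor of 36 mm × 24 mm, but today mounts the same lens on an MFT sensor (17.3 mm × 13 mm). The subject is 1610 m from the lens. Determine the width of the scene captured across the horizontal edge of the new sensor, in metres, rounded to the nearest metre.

The focal length stays 61.2 mm; the relevant sensor dimension is now w = 17.3 mm. Object distance dₒ = 1610 m = 1.61e+06 mm.
Thin-lens field width W = w·(dₒ − f)/f = 17.3 × (1.61e+06 − 61.2)/61.2 ≈ 455097.079 mm = 455.097 m.

455 m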